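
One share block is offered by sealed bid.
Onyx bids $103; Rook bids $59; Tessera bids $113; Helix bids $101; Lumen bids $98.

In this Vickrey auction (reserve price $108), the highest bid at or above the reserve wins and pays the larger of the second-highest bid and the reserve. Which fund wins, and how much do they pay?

Tessera pays $108

Bids ranked: 113 (Tessera) > 103 (Onyx) > 101 (Helix) > 98 (Lumen) > 59 (Rook)
Highest eligible bid: Tessera at $113.
max(second-highest $103, reserve $108) = $108.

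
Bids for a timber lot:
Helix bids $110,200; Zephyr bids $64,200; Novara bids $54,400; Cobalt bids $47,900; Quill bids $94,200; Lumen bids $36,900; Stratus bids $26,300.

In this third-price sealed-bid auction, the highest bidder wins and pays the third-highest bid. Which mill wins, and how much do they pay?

Helix pays $64,200

Sorting bids: 110,200 (Helix) > 94,200 (Quill) > 64,200 (Zephyr) > 54,400 (Novara) > 47,900 (Cobalt) > 36,900 (Lumen) > …
Helix wins; payment is bid #3 in the ranking = $64,200.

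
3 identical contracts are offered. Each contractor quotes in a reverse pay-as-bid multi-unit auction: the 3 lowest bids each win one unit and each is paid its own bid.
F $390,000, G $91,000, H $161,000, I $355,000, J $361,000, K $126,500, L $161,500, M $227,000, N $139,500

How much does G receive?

G is paid $91,000

Sorting: 91,000 (G), 126,500 (K), 139,500 (N), 161,000 (H), 161,500 (L), …
Lowest 3: G, K, N.
G wins → own bid $91,000.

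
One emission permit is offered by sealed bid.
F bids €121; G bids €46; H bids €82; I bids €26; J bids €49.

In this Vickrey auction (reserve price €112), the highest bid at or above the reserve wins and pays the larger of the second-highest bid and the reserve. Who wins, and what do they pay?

F pays €112

Rule: the highest bid at or above the reserve wins and pays the larger of the second-highest bid and the reserve.
Sorting bids: 121 (F) > 82 (H) > 49 (J) > 46 (G) > 26 (I)
F has the top bid at or above the reserve (€121).
Second-highest bid €82 is below the reserve €112, so the reserve binds → payment €112.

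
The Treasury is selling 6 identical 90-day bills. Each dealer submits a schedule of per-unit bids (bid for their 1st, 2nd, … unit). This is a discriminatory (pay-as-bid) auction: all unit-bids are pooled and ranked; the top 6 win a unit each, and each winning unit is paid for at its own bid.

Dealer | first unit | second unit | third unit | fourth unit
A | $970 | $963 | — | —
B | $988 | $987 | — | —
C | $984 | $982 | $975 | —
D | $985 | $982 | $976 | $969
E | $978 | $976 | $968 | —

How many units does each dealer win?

All unit-bids, highest first — top 6: 988 (B-1), 987 (B-2), 985 (D-1), 984 (C-1), 982 (C-2), 982 (D-2)
Next rejected bid: $978 (not a price — pay-as-bid).
Allocation: B 2, C 2, D 2.

B 2, C 2, D 2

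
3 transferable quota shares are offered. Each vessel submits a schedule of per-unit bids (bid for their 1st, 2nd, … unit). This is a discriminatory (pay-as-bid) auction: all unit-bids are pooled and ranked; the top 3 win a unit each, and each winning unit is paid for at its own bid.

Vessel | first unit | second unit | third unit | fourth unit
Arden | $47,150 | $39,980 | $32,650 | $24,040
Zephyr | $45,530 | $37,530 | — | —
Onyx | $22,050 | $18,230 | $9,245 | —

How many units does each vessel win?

All unit-bids, highest first — top 3: 47,150 (Arden-1), 45,530 (Zephyr-1), 39,980 (Arden-2)
Next rejected bid: $37,530 (not a price — pay-as-bid).
Allocation: Arden 2, Zephyr 1.

Arden 2, Zephyr 1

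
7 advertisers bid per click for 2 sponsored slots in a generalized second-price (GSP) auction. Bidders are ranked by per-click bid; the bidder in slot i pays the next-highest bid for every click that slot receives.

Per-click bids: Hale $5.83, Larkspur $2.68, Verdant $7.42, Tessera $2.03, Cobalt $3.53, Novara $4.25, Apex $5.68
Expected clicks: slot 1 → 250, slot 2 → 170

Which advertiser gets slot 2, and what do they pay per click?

Sorting advertisers: $7.42 (Verdant) > $5.83 (Hale) > $5.68 (Apex) > …
Slot 2 goes to the second-ranked bidder, Hale, who pays the next bid down: $5.68/click.

Hale; $5.68 per click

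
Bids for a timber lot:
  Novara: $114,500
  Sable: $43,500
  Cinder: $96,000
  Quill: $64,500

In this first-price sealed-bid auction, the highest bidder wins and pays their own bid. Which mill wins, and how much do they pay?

Sorting bids: 114,500 (Novara) > 96,000 (Cinder) > 64,500 (Quill) > 43,500 (Sable)
First-price: Novara pays what they bid, $114,500.

Novara pays $114,500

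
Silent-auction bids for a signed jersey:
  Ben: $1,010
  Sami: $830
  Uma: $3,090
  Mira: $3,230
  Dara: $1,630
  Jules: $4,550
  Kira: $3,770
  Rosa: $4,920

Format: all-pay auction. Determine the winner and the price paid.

Rosa pays $4,920

Sorting bids: 4,920 (Rosa) > 4,550 (Jules) > 3,770 (Kira) > 3,230 (Mira) > 3,090 (Uma) > 1,630 (Dara) > …
Rosa is highest and takes the item; every bidder forfeits their bid.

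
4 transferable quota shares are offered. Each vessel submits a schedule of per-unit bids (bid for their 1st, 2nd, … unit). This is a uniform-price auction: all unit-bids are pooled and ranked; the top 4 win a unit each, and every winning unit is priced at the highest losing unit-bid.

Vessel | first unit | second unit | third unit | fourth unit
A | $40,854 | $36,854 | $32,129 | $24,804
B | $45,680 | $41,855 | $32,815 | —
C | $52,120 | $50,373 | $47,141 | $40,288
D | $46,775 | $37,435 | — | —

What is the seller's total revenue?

Merging the schedules and taking the best 4: 52,120 (C-1), 50,373 (C-2), 47,141 (C-3), 46,775 (D-1)
First bid not allocated: $45,680.
Allocation: C 3, D 1. Every unit priced at $45,680.
Revenue = 4 × 45,680 = $182,720.

Total revenue: $182,720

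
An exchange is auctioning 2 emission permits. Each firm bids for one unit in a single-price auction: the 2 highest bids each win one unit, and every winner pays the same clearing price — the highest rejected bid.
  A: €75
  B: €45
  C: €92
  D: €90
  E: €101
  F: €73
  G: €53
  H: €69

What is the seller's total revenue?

Total revenue: €180

Bids ranked high→low: 101 (E), 92 (C), 90 (D), 75 (A), …
The 2 highest are E, C.
Highest unsuccessful bid: €90 → clearing price.
Total revenue = 2 × €90 = €180.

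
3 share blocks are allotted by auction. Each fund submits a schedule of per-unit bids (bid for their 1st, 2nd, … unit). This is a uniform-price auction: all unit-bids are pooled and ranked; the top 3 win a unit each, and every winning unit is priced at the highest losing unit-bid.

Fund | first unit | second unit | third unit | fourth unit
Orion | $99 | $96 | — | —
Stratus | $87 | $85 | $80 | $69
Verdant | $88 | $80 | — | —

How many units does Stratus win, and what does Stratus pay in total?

Merging the schedules and taking the best 3: 99 (Orion-1), 96 (Orion-2), 88 (Verdant-1)
Highest rejected unit-bid = $87.
Stratus wins 0 unit(s) at $87 each.

Stratus: 0 units, pays $0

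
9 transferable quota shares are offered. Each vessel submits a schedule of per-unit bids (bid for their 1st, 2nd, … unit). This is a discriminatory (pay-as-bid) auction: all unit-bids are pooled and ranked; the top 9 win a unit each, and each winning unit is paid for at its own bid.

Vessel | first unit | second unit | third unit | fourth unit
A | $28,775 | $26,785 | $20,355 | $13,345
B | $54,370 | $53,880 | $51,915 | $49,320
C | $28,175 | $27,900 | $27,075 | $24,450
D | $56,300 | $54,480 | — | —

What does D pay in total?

Pooled unit-bids ranked (top 9): 56,300 (D-1), 54,480 (D-2), 54,370 (B-1), 53,880 (B-2), 51,915 (B-3), 49,320 (B-4), 28,775 (A-1), 28,175 (C-1), 27,900 (C-2)
Next rejected bid: $27,075 (not a price — pay-as-bid).
D's winning unit-bids: 56,300 + 54,480 = $110,780.

D pays $110,780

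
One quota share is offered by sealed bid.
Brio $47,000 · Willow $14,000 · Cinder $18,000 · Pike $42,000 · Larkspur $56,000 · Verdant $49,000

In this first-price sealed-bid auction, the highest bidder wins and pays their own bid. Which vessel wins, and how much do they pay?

Larkspur pays $56,000

Bids in order: 56,000 (Larkspur) > 49,000 (Verdant) > 47,000 (Brio) > 42,000 (Pike) > 18,000 (Cinder) > 14,000 (Willow)
First-price: Larkspur pays what they bid, $56,000.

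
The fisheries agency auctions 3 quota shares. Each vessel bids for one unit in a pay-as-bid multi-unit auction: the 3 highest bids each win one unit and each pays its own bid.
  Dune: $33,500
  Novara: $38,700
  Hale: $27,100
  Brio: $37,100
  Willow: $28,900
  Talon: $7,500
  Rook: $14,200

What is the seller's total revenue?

Total revenue: $109,300

Ordering the bids: 38,700 (Novara), 37,100 (Brio), 33,500 (Dune), 28,900 (Willow), 27,100 (Hale), …
Top 3: Novara, Brio, Dune.
Total revenue = 38,700 + 37,100 + 33,500 = $109,300.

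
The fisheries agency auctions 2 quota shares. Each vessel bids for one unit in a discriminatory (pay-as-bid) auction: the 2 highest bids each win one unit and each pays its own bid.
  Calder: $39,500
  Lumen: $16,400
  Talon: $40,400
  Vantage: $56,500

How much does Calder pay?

Calder pays $0

Ordering the bids: 56,500 (Vantage), 40,400 (Talon), 39,500 (Calder), 16,400 (Lumen)
Winners (2 units): Vantage, Talon.
Calder does not win → $0.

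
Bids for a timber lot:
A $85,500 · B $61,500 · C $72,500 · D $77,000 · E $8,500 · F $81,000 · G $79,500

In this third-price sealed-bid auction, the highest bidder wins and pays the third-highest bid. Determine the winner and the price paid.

A pays $79,500

Rule: the highest bidder wins and pays the third-highest bid.
Sorting bids: 85,500 (A) > 81,000 (F) > 79,500 (G) > 77,000 (D) > 72,500 (C) > 61,500 (B) > …
A wins; payment is bid #3 in the ranking = $79,500.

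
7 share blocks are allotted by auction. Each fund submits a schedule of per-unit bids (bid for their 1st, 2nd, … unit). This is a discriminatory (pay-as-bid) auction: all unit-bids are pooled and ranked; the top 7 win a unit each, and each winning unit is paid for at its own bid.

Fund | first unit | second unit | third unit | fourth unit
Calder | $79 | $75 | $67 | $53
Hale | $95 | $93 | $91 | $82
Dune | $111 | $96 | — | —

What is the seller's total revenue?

Total revenue: $647

All unit-bids, highest first — top 7: 111 (Dune-1), 96 (Dune-2), 95 (Hale-1), 93 (Hale-2), 91 (Hale-3), 82 (Hale-4), 79 (Calder-1)
Next rejected bid: $75 (not a price — pay-as-bid).
Each winning unit pays its own bid.
Revenue = 111 + 96 + 95 + 93 + 91 + 82 + 79 = $647.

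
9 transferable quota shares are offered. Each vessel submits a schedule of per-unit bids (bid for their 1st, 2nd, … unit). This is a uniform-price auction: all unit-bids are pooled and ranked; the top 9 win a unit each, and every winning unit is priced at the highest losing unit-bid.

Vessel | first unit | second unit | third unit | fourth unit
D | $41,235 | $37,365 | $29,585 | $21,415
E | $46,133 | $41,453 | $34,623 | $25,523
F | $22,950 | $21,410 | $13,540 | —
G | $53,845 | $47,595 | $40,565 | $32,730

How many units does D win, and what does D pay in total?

Pooled unit-bids ranked (top 9): 53,845 (G-1), 47,595 (G-2), 46,133 (E-1), 41,453 (E-2), 41,235 (D-1), 40,565 (G-3), 37,365 (D-2), 34,623 (E-3), 32,730 (G-4)
Highest rejected unit-bid = $29,585.
D wins 2 unit(s) at $29,585 each.

D: 2 units, pays $59,170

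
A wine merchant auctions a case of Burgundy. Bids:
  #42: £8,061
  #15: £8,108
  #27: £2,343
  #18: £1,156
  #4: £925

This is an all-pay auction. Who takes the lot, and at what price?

All-pay auction: the highest bidder wins the item, but every bidder pays their own bid.
Bids ranked: 8,108 (#15) > 8,061 (#42) > 2,343 (#27) > 1,156 (#18) > 925 (#4)
#15 wins with the top bid; all bids are sunk regardless.

#15 pays £8,108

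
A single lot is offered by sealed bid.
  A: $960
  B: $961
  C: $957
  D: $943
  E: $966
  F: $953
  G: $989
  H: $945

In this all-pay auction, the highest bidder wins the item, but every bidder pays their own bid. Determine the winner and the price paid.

Sorting bids: 989 (G) > 966 (E) > 961 (B) > 960 (A) > 957 (C) > 953 (F) > …
G is highest and takes the item; every bidder forfeits their bid.

G pays $989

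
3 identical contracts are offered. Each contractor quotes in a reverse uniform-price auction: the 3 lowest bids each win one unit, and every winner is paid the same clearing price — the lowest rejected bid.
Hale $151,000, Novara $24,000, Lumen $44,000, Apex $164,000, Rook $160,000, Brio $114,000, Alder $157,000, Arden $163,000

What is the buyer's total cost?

Total cost: $453,000

Bids ranked low→high: 24,000 (Novara), 44,000 (Lumen), 114,000 (Brio), 151,000 (Hale), 157,000 (Alder), …
Lowest 3: Novara, Lumen, Brio.
First losing bid is Hale's $151,000, which sets the uniform price.
Total cost = 3 × $151,000 = $453,000.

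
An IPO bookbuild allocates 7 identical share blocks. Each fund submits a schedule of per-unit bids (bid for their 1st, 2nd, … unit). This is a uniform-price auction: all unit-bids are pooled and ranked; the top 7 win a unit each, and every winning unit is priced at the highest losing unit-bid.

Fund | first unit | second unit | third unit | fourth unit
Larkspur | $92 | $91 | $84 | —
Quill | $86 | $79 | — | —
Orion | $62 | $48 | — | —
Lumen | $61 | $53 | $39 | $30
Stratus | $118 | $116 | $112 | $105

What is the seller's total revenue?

Total revenue: $588

All unit-bids, highest first — top 7: 118 (Stratus-1), 116 (Stratus-2), 112 (Stratus-3), 105 (Stratus-4), 92 (Larkspur-1), 91 (Larkspur-2), 86 (Quill-1)
First bid not allocated: $84.
Allocation: Larkspur 2, Quill 1, Stratus 4. Every unit priced at $84.
Revenue = 7 × 84 = $588.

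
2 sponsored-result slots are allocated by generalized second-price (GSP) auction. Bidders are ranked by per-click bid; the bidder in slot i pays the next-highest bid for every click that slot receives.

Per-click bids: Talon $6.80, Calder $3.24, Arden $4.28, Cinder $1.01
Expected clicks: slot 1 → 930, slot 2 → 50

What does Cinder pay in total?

Cinder pays $0.00

Sorting advertisers: $6.80 (Talon) > $4.28 (Arden) > $3.24 (Calder) > …
Cinder ranks below slot 2 → no slot, pays nothing.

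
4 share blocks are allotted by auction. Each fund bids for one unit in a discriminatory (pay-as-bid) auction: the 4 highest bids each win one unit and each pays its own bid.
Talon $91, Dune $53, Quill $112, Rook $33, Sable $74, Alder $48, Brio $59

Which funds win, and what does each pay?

Quill $112, Talon $91, Sable $74, Brio $59

Bids ranked high→low: 112 (Quill), 91 (Talon), 74 (Sable), 59 (Brio), 53 (Dune), 48 (Alder), …
Top 4: Quill, Talon, Sable, Brio.
Each winner pays its own bid: Quill $112, Talon $91, Sable $74, Brio $59.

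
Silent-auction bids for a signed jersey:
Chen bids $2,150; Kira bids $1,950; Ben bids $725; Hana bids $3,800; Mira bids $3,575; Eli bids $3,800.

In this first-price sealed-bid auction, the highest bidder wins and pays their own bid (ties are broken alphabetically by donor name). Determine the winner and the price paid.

Bids in order: 3,800 (Eli) > 3,800 (Hana) > 3,575 (Mira) > 2,150 (Chen) > 1,950 (Kira) > 725 (Ben)
Tie at $3,800 → Eli wins by tie-break.
Eli has the highest bid and pays exactly that: $3,800.

Eli pays $3,800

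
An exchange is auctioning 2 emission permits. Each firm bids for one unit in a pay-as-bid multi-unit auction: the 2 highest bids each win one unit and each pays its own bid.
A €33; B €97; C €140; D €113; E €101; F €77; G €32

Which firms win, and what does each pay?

C €140, D €113

Sorting: 140 (C), 113 (D), 101 (E), 97 (B), …
Top 2: C, D.
Each winner pays its own bid: C €140, D €113.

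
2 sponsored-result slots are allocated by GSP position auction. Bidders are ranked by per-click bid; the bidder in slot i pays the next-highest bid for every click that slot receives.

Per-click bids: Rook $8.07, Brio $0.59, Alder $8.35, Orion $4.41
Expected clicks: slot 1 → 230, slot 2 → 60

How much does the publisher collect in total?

Total revenue: $2120.70

Per-click bids in order: $8.35 (Alder) > $8.07 (Rook) > $4.41 (Orion) > …
Slot 1: Alder pays $8.07 × 230 = $1856.10
Slot 2: Rook pays $4.41 × 60 = $264.60
Total = $2120.70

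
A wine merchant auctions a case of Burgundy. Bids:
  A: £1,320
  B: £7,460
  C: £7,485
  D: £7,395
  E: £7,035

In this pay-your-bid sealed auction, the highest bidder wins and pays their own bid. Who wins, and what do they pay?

C pays £7,485

Bids in order: 7,485 (C) > 7,460 (B) > 7,395 (D) > 7,035 (E) > 1,320 (A)
C has the highest bid and pays exactly that: £7,485.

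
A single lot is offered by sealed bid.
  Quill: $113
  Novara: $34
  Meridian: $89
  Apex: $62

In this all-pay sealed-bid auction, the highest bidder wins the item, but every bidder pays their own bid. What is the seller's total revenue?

Total revenue: $298

Rule: the highest bidder wins the item, but every bidder pays their own bid.
Bids ranked: 113 (Quill) > 89 (Meridian) > 62 (Apex) > 34 (Novara)
Quill wins with the top bid; all bids are sunk regardless.
Every bidder forfeits their bid regardless of winning.
Revenue = 113 + 34 + 89 + 62 = $298.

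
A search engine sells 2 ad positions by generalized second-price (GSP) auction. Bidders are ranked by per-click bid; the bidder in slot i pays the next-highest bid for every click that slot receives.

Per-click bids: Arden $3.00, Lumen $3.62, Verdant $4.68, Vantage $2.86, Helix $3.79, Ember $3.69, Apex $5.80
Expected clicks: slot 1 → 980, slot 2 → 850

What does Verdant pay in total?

Sorting advertisers: $5.80 (Apex) > $4.68 (Verdant) > $3.79 (Helix) > …
Verdant holds slot 2 → pays next bid $3.79 × 850 clicks = $3221.50.

Verdant pays $3221.50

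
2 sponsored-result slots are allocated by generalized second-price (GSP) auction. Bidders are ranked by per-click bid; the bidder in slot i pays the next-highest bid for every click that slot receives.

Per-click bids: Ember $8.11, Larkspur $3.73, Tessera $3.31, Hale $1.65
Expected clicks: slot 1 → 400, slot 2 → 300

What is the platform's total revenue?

Total revenue: $2485.00

Per-click bids in order: $8.11 (Ember) > $3.73 (Larkspur) > $3.31 (Tessera) > …
Slot 1: Ember pays $3.73 × 400 = $1492.00
Slot 2: Larkspur pays $3.31 × 300 = $993.00
Total = $2485.00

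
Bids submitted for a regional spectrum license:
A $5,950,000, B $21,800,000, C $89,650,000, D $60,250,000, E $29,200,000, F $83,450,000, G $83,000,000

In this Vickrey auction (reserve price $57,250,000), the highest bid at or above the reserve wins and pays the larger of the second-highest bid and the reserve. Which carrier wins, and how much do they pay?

Vickrey auction (reserve price $57,250,000): the highest bid at or above the reserve wins and pays the larger of the second-highest bid and the reserve.
Sorting bids: 89,650,000 (C) > 83,450,000 (F) > 83,000,000 (G) > 60,250,000 (D) > 29,200,000 (E) > 21,800,000 (B) > …
C has the top bid at or above the reserve ($89,650,000).
max(second-highest $83,450,000, reserve $57,250,000) = $83,450,000; the reserve does not bind.

C pays $83,450,000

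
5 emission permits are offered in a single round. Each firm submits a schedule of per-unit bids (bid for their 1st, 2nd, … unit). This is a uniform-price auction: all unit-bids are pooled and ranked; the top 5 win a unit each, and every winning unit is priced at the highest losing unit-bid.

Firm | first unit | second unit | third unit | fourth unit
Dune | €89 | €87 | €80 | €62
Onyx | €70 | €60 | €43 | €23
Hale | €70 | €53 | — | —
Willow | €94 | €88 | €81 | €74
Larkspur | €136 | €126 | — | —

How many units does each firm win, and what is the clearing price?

Merging the schedules and taking the best 5: 136 (Larkspur-1), 126 (Larkspur-2), 94 (Willow-1), 89 (Dune-1), 88 (Willow-2)
First bid not allocated: €87.
Allocation: Dune 1, Larkspur 2, Willow 2.

Dune 1, Larkspur 2, Willow 2; clearing price €87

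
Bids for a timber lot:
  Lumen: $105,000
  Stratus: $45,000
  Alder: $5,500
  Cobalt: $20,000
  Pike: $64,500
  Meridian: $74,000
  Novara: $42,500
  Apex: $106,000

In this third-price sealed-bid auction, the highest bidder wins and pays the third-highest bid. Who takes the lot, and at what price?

Apex pays $74,000

Third-price sealed-bid auction: the highest bidder wins and pays the third-highest bid.
Sorting bids: 106,000 (Apex) > 105,000 (Lumen) > 74,000 (Meridian) > 64,500 (Pike) > 45,000 (Stratus) > 42,500 (Novara) > …
Apex wins; payment is bid #3 in the ranking = $74,000.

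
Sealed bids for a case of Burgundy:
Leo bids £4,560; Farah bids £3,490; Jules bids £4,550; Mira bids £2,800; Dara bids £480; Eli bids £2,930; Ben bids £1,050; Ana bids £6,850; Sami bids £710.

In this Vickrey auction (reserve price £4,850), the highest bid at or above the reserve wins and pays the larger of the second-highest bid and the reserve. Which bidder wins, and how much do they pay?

Bids in order: 6,850 (Ana) > 4,560 (Leo) > 4,550 (Jules) > 3,490 (Farah) > 2,930 (Eli) > 2,800 (Mira) > …
Ana has the top bid at or above the reserve (£6,850).
Second-highest bid £4,560 is below the reserve £4,850, so the reserve binds → payment £4,850.

Ana pays £4,850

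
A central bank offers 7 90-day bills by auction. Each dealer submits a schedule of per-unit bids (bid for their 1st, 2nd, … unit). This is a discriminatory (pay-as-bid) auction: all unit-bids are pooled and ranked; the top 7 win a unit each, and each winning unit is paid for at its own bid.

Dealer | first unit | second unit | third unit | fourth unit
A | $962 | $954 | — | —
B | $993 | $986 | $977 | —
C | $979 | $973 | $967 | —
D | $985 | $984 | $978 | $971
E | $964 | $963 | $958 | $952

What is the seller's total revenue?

Total revenue: $6,882

Merging the schedules and taking the best 7: 993 (B-1), 986 (B-2), 985 (D-1), 984 (D-2), 979 (C-1), 978 (D-3), 977 (B-3)
Next rejected bid: $973 (not a price — pay-as-bid).
Each winning unit pays its own bid.
Revenue = 993 + 986 + 985 + 984 + 979 + 978 + 977 = $6,882.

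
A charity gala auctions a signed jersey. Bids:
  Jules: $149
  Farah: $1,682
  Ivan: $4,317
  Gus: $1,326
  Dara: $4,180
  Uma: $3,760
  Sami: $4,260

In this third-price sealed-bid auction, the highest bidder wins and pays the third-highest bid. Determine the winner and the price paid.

Ivan pays $4,180

Third-price sealed-bid auction: the highest bidder wins and pays the third-highest bid.
Bids in order: 4,317 (Ivan) > 4,260 (Sami) > 4,180 (Dara) > 3,760 (Uma) > 1,682 (Farah) > 1,326 (Gus) > …
Ivan wins; payment is bid #3 in the ranking = $4,180.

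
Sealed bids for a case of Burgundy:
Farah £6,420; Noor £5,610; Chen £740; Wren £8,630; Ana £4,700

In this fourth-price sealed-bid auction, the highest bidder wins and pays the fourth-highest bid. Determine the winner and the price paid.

Bids in order: 8,630 (Wren) > 6,420 (Farah) > 5,610 (Noor) > 4,700 (Ana) > 740 (Chen)
Wren wins; payment is bid #4 in the ranking = £4,700.

Wren pays £4,700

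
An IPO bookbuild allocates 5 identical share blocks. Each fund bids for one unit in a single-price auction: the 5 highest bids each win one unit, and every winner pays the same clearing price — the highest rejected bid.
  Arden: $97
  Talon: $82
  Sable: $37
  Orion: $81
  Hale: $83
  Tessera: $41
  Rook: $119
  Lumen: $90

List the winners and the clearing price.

Ordering the bids: 119 (Rook), 97 (Arden), 90 (Lumen), 83 (Hale), 82 (Talon), 81 (Orion), 41 (Tessera), …
The 5 highest are Rook, Arden, Lumen, Hale, Talon.
Highest unsuccessful bid: $81 → clearing price.

Rook, Arden, Lumen, Hale, Talon; each pays $81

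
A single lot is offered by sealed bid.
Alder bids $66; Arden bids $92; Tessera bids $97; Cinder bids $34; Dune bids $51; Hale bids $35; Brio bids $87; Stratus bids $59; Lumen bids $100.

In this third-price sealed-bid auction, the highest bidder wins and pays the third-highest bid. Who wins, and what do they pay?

Lumen pays $92

Sorting bids: 100 (Lumen) > 97 (Tessera) > 92 (Arden) > 87 (Brio) > 66 (Alder) > 59 (Stratus) > …
Lumen is highest; pays the third-highest bid, $92.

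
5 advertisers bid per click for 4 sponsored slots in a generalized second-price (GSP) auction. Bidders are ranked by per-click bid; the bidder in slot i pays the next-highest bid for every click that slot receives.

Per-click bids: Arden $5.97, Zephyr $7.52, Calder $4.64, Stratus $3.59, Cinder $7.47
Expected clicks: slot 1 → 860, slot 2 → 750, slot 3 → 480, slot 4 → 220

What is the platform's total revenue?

Ranked by bid: $7.52 (Zephyr) > $7.47 (Cinder) > $5.97 (Arden) > $4.64 (Calder) > $3.59 (Stratus)
Slot 1: Zephyr pays $7.47 × 860 = $6424.20
Slot 2: Cinder pays $5.97 × 750 = $4477.50
Slot 3: Arden pays $4.64 × 480 = $2227.20
Slot 4: Calder pays $3.59 × 220 = $789.80
Total = $13918.70

Total revenue: $13918.70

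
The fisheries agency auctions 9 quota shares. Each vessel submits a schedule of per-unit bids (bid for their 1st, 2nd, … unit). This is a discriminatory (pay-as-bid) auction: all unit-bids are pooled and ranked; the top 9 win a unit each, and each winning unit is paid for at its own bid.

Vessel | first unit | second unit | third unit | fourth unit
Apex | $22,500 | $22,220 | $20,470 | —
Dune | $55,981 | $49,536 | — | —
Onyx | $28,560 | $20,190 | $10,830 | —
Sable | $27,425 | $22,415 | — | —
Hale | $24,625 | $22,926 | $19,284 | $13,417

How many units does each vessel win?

Pooled unit-bids ranked (top 9): 55,981 (Dune-1), 49,536 (Dune-2), 28,560 (Onyx-1), 27,425 (Sable-1), 24,625 (Hale-1), 22,926 (Hale-2), 22,500 (Apex-1), 22,415 (Sable-2), 22,220 (Apex-2)
Next rejected bid: $20,470 (not a price — pay-as-bid).
Allocation: Apex 2, Dune 2, Hale 2, Onyx 1, Sable 2.

Apex 2, Dune 2, Hale 2, Onyx 1, Sable 2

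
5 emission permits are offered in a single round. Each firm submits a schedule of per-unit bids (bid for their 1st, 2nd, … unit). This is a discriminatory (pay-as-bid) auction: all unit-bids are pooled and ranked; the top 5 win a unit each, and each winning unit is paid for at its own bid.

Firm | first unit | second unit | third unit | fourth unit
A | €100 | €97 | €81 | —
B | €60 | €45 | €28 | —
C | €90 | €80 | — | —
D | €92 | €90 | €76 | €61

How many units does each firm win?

Pooled unit-bids ranked (top 5): 100 (A-1), 97 (A-2), 92 (D-1), 90 (C-1), 90 (D-2)
Next rejected bid: €81 (not a price — pay-as-bid).
Allocation: A 2, C 1, D 2.

A 2, C 1, D 2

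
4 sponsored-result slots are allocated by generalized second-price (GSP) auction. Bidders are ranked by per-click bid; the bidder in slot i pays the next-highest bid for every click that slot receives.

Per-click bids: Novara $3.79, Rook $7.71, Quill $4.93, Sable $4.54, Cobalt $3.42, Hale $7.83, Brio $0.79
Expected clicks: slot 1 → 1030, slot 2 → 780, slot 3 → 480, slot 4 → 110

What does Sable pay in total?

Sable pays $416.90

Sorting advertisers: $7.83 (Hale) > $7.71 (Rook) > $4.93 (Quill) > $4.54 (Sable) > $3.79 (Novara) > …
Sable holds slot 4 → pays next bid $3.79 × 110 clicks = $416.90.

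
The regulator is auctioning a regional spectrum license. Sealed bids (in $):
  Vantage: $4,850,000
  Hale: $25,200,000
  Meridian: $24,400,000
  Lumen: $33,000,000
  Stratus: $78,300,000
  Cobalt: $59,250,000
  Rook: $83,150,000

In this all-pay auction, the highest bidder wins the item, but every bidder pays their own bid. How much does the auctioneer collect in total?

All-pay auction: the highest bidder wins the item, but every bidder pays their own bid.
Bids in order: 83,150,000 (Rook) > 78,300,000 (Stratus) > 59,250,000 (Cobalt) > 33,000,000 (Lumen) > 25,200,000 (Hale) > 24,400,000 (Meridian) > …
Rook wins with the top bid; all bids are sunk regardless.
Every bidder forfeits their bid regardless of winning.
Revenue = 4,850,000 + 25,200,000 + 24,400,000 + 33,000,000 + 78,300,000 + 59,250,000 + 83,150,000 = $308,150,000.

Total revenue: $308,150,000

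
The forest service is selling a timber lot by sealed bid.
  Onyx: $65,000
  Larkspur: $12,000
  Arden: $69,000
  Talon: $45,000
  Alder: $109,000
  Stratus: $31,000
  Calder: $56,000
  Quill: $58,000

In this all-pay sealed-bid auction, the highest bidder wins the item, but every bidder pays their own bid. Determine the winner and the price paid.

Alder pays $109,000

Sorting bids: 109,000 (Alder) > 69,000 (Arden) > 65,000 (Onyx) > 58,000 (Quill) > 56,000 (Calder) > 45,000 (Talon) > …
Alder wins with the top bid; all bids are sunk regardless.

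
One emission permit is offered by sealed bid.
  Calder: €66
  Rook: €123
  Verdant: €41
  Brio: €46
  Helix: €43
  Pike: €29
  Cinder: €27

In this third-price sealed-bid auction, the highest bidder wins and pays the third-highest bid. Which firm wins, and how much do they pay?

Rook pays €46

Bids in order: 123 (Rook) > 66 (Calder) > 46 (Brio) > 43 (Helix) > 41 (Verdant) > 29 (Pike) > …
Rook is highest; pays the third-highest bid, €46.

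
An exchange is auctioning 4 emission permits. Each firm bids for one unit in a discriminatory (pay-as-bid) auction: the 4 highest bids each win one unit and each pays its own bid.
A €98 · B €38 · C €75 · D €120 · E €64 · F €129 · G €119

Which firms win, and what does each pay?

Sorting: 129 (F), 120 (D), 119 (G), 98 (A), 75 (C), 64 (E), …
Top 4: F, D, G, A.
Each winner pays its own bid: F €129, D €120, G €119, A €98.

F €129, D €120, G €119, A €98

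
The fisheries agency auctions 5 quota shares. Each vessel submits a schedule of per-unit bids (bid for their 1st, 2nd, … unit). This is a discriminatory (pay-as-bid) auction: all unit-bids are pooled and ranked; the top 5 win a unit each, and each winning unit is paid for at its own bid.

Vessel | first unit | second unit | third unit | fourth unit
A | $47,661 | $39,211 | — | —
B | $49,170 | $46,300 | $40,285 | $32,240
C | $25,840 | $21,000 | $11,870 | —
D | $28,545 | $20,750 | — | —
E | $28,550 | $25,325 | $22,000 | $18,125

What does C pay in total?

C pays $0

Pooled unit-bids ranked (top 5): 49,170 (B-1), 47,661 (A-1), 46,300 (B-2), 40,285 (B-3), 39,211 (A-2)
Next rejected bid: $32,240 (not a price — pay-as-bid).
C wins no units.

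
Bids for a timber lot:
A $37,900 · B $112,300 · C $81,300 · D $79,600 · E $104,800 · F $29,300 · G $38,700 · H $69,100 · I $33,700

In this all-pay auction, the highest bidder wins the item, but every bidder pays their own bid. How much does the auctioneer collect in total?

Rule: the highest bidder wins the item, but every bidder pays their own bid.
Bids in order: 112,300 (B) > 104,800 (E) > 81,300 (C) > 79,600 (D) > 69,100 (H) > 38,700 (G) > …
Every bidder forfeits their bid regardless of winning.
Revenue = 37,900 + 112,300 + 81,300 + 79,600 + 104,800 + 29,300 + 38,700 + 69,100 + 33,700 = $586,700.

Total revenue: $586,700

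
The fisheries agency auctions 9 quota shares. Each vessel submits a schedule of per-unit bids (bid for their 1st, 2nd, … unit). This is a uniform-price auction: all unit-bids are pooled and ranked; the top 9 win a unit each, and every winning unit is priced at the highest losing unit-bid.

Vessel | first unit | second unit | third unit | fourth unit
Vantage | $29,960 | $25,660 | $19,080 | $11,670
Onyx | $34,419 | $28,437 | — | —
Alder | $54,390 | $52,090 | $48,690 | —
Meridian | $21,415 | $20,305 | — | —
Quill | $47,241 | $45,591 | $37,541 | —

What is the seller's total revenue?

Total revenue: $230,940

All unit-bids, highest first — top 9: 54,390 (Alder-1), 52,090 (Alder-2), 48,690 (Alder-3), 47,241 (Quill-1), 45,591 (Quill-2), 37,541 (Quill-3), 34,419 (Onyx-1), 29,960 (Vantage-1), 28,437 (Onyx-2)
Highest rejected unit-bid = $25,660.
Allocation: Alder 3, Onyx 2, Quill 3, Vantage 1. Every unit priced at $25,660.
Revenue = 9 × 25,660 = $230,940.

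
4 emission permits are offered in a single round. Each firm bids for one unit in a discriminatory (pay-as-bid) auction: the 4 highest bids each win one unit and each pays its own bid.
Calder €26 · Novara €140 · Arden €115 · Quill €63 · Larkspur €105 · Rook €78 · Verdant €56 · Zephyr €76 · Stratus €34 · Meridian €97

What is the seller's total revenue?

Bids ranked high→low: 140 (Novara), 115 (Arden), 105 (Larkspur), 97 (Meridian), 78 (Rook), 76 (Zephyr), …
Top 4: Novara, Arden, Larkspur, Meridian.
Total revenue = 140 + 115 + 105 + 97 = €457.

Total revenue: €457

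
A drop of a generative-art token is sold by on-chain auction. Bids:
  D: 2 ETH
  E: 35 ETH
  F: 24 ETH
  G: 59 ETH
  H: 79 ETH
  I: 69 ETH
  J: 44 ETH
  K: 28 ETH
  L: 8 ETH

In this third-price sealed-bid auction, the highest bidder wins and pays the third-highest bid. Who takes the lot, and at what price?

H pays 59 ETH

Third-price sealed-bid auction: the highest bidder wins and pays the third-highest bid.
Bids ranked: 79 (H) > 69 (I) > 59 (G) > 44 (J) > 35 (E) > 28 (K) > …
H wins; payment is bid #3 in the ranking = 59 ETH.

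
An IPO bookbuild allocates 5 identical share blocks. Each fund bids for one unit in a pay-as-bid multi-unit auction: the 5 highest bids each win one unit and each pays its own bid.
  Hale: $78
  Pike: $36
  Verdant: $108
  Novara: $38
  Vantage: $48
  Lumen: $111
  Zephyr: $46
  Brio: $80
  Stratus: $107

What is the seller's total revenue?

Total revenue: $484

Sorting: 111 (Lumen), 108 (Verdant), 107 (Stratus), 80 (Brio), 78 (Hale), 48 (Vantage), 46 (Zephyr), …
Winners (5 units): Lumen, Verdant, Stratus, Brio, Hale.
Total revenue = 111 + 108 + 107 + 80 + 78 = $484.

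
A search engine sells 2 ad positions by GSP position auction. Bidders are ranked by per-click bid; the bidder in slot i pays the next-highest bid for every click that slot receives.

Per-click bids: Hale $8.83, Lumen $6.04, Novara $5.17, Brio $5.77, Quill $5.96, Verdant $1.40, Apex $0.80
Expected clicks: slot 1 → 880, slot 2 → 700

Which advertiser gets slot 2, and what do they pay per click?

Lumen; $5.96 per click

Sorting advertisers: $8.83 (Hale) > $6.04 (Lumen) > $5.96 (Quill) > …
Slot 2 goes to the second-ranked bidder, Lumen, who pays the next bid down: $5.96/click.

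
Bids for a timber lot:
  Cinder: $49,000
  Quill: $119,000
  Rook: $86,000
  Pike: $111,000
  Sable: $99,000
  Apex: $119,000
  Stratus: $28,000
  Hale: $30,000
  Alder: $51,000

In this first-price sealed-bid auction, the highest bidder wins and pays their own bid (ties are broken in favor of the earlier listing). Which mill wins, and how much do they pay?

Quill pays $119,000

First-price sealed-bid auction: the highest bidder wins and pays their own bid.
Bids ranked: 119,000 (Quill) > 119,000 (Apex) > 111,000 (Pike) > 99,000 (Sable) > 86,000 (Rook) > 51,000 (Alder) > …
Tie at $119,000 → Quill wins by tie-break.
First-price: Quill pays what they bid, $119,000.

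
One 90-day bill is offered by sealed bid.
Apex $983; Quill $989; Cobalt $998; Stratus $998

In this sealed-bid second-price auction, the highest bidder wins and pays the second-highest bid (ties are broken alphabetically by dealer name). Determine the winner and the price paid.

Cobalt pays $998

Bids ranked: 998 (Cobalt) > 998 (Stratus) > 989 (Quill) > 983 (Apex)
Cobalt and Stratus tie at $998; tie-break gives it to Cobalt.
Second-price: Cobalt pays Stratus's bid of $998.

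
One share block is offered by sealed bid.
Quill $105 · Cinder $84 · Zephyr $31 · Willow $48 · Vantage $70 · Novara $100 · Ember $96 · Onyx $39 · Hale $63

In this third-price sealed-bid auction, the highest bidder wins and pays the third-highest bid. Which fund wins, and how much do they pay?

Quill pays $96

Bids ranked: 105 (Quill) > 100 (Novara) > 96 (Ember) > 84 (Cinder) > 70 (Vantage) > 63 (Hale) > …
Quill is highest; pays the third-highest bid, $96.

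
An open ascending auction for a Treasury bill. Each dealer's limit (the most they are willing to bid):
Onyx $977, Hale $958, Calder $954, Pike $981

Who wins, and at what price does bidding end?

Limits ranked: 981 (Pike) > 977 (Onyx) > 958 (Hale) > 954 (Calder)
Once the price passes $977, only Pike is left; the hammer falls at Onyx's limit of $977.

Pike wins at $977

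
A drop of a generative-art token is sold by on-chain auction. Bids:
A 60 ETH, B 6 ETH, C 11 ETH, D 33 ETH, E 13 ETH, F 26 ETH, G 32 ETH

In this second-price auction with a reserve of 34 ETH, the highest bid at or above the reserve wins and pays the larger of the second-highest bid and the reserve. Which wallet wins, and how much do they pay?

Bids in order: 60 (A) > 33 (D) > 32 (G) > 26 (F) > 13 (E) > 11 (C) > …
A has the top bid at or above the reserve (60 ETH).
max(second-highest 33 ETH, reserve 34 ETH) = 34 ETH.

A pays 34 ETH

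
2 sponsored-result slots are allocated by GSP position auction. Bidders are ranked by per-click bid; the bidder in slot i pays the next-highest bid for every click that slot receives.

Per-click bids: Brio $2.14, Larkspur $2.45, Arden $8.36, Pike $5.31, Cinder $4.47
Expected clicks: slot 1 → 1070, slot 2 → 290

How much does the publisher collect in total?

Ranked by bid: $8.36 (Arden) > $5.31 (Pike) > $4.47 (Cinder) > …
Slot 1: Arden pays $5.31 × 1070 = $5681.70
Slot 2: Pike pays $4.47 × 290 = $1296.30
Total = $6978.00

Total revenue: $6978.00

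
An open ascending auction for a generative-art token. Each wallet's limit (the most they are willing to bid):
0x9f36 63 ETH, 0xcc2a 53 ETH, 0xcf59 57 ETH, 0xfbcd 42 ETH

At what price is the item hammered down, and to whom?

Sorting limits: 63 (0x9f36) > 57 (0xcf59) > 53 (0xcc2a) > 42 (0xfbcd)
0xcf59 is the last rival to drop out, at 57 ETH; 0x9f36 remains and wins at that price.

0x9f36 wins at 57 ETH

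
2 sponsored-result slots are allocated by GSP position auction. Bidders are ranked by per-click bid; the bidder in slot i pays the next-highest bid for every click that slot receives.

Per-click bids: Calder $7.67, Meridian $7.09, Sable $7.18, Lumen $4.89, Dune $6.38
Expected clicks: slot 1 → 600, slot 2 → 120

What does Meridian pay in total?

Ranked by bid: $7.67 (Calder) > $7.18 (Sable) > $7.09 (Meridian) > …
Meridian ranks below slot 2 → no slot, pays nothing.

Meridian pays $0.00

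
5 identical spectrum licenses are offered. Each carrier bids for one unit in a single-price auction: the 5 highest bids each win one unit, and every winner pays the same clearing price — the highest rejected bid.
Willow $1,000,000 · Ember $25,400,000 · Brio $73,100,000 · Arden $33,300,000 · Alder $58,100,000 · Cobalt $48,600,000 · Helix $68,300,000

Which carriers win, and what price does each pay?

Bids ranked high→low: 73,100,000 (Brio), 68,300,000 (Helix), 58,100,000 (Alder), 48,600,000 (Cobalt), 33,300,000 (Arden), 25,400,000 (Ember), 1,000,000 (Willow)
Winners (5 units): Brio, Helix, Alder, Cobalt, Arden.
First losing bid is Ember's $25,400,000, which sets the uniform price.

Brio, Helix, Alder, Cobalt, Arden; each pays $25,400,000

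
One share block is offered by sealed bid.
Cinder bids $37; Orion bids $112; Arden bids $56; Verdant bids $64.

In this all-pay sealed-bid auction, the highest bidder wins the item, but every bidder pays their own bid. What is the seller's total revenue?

Rule: the highest bidder wins the item, but every bidder pays their own bid.
Bids in order: 112 (Orion) > 64 (Verdant) > 56 (Arden) > 37 (Cinder)
Every bidder forfeits their bid regardless of winning.
Revenue = 37 + 112 + 56 + 64 = $269.

Total revenue: $269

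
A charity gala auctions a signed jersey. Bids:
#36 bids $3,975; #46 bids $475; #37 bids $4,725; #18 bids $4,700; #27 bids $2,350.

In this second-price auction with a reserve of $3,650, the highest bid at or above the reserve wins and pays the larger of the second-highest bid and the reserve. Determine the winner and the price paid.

#37 pays $4,700

Second-price auction with a reserve of $3,650: the highest bid at or above the reserve wins and pays the larger of the second-highest bid and the reserve.
Bids in order: 4,725 (#37) > 4,700 (#18) > 3,975 (#36) > 2,350 (#27) > 475 (#46)
#37 has the top bid at or above the reserve ($4,725).
max(second-highest $4,700, reserve $3,650) = $4,700; the reserve does not bind.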